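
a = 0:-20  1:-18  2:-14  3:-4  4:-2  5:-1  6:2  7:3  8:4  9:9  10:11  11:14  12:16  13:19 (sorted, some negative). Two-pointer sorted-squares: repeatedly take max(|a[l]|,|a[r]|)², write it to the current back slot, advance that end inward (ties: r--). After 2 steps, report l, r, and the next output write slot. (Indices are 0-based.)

l=1, r=12, next write slot=11

l=0 r=13: |-20|>|19| out[13]=400, l++
l=1 r=13: |-18|<=|19| out[12]=361, r--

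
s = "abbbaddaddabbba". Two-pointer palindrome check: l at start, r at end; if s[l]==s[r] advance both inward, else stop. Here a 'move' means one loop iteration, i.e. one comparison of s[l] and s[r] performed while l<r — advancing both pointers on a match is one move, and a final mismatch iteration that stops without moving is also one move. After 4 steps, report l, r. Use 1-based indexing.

[1,15] 'a'=='a' → l++,r--
[2,14] 'b'=='b' → l++,r--
[3,13] 'b'=='b' → l++,r--
[4,12] 'b'=='b' → l++,r--

l=5, r=11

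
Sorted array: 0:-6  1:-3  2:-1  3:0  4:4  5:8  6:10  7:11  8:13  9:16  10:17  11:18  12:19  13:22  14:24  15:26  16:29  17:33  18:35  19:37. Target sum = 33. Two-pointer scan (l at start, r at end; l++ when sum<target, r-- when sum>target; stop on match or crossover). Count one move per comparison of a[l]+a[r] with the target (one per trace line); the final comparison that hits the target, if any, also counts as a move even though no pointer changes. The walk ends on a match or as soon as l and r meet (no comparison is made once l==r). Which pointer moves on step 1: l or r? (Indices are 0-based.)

l

l=0 r=19: -6+37=31 <33, l++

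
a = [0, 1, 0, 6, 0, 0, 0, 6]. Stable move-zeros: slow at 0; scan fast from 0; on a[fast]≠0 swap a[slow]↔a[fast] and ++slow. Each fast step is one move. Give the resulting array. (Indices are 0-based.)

[1, 6, 6, 0, 0, 0, 0, 0]

(s=0,f=0) a[fast]=0 → fast++
(s=0,f=1) a[fast]=1≠0 swap→a[0]=1 → slow++,fast++
(s=1,f=2) a[fast]=0 → fast++
(s=1,f=3) a[fast]=6≠0 swap→a[1]=6 → slow++,fast++
(s=2,f=4) a[fast]=0 → fast++
(s=2,f=5) a[fast]=0 → fast++
(s=2,f=6) a[fast]=0 → fast++
(s=2,f=7) a[fast]=6≠0 swap→a[2]=6 → slow++,fast++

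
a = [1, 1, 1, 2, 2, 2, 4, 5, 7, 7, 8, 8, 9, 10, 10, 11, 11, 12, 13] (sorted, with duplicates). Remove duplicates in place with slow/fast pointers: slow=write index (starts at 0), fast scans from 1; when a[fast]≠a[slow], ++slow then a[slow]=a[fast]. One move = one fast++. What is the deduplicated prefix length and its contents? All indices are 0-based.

(s=0,f=1) a[fast]=1=a[slow] dup → fast++
(s=0,f=2) a[fast]=1=a[slow] dup → fast++
(s=0,f=3) a[fast]=2≠a[slow]=1 write a[1]=2 → slow++,fast++
(s=1,f=4) a[fast]=2=a[slow] dup → fast++
(s=1,f=5) a[fast]=2=a[slow] dup → fast++
(s=1,f=6) a[fast]=4≠a[slow]=2 write a[2]=4 → slow++,fast++
(s=2,f=7) a[fast]=5≠a[slow]=4 write a[3]=5 → slow++,fast++
(s=3,f=8) a[fast]=7≠a[slow]=5 write a[4]=7 → slow++,fast++
(s=4,f=9) a[fast]=7=a[slow] dup → fast++
(s=4,f=10) a[fast]=8≠a[slow]=7 write a[5]=8 → slow++,fast++
(s=5,f=11) a[fast]=8=a[slow] dup → fast++
(s=5,f=12) a[fast]=9≠a[slow]=8 write a[6]=9 → slow++,fast++
(s=6,f=13) a[fast]=10≠a[slow]=9 write a[7]=10 → slow++,fast++
(s=7,f=14) a[fast]=10=a[slow] dup → fast++
(s=7,f=15) a[fast]=11≠a[slow]=10 write a[8]=11 → slow++,fast++
(s=8,f=16) a[fast]=11=a[slow] dup → fast++
(s=8,f=17) a[fast]=12≠a[slow]=11 write a[9]=12 → slow++,fast++
(s=9,f=18) a[fast]=13≠a[slow]=12 write a[10]=13 → slow++,fast++

length 11; prefix = [1, 2, 4, 5, 7, 8, 9, 10, 11, 12, 13]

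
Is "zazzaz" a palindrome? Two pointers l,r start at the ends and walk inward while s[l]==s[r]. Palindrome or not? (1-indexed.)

palindrome

l=1 r=6: 'z'=='z', l++,r--
l=2 r=5: 'a'=='a', l++,r--
l=3 r=4: 'z'=='z', l++,r--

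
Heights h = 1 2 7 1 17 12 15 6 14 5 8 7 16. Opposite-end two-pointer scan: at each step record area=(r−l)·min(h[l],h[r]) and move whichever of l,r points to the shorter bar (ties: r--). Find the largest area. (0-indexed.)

max area = 128

[0,12] min(1,16)*12=12 best=12 * → l++
[1,12] min(2,16)*11=22 best=22 * → l++
[2,12] min(7,16)*10=70 best=70 * → l++
[3,12] min(1,16)*9=9 best=70 → l++
[4,12] min(17,16)*8=128 best=128 * → r--
[4,11] min(17,7)*7=49 best=128 → r--
[4,10] min(17,8)*6=48 best=128 → r--
[4,9] min(17,5)*5=25 best=128 → r--
[4,8] min(17,14)*4=56 best=128 → r--
[4,7] min(17,6)*3=18 best=128 → r--
[4,6] min(17,15)*2=30 best=128 → r--
[4,5] min(17,12)*1=12 best=128 → r--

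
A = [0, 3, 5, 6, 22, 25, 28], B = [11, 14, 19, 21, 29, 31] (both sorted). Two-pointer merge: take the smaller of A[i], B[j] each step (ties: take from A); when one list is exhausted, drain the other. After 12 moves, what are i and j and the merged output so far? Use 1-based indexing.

i=8, j=6, merged so far=[0, 3, 5, 6, 11, 14, 19, 21, 22, 25, 28, 29]

[i=1,j=1] A[i]=0<=B[j]=11 take 0 → i++
[i=2,j=1] A[i]=3<=B[j]=11 take 3 → i++
[i=3,j=1] A[i]=5<=B[j]=11 take 5 → i++
[i=4,j=1] A[i]=6<=B[j]=11 take 6 → i++
[i=5,j=1] A[i]=22>B[j]=11 take 11 → j++
[i=5,j=2] A[i]=22>B[j]=14 take 14 → j++
[i=5,j=3] A[i]=22>B[j]=19 take 19 → j++
[i=5,j=4] A[i]=22>B[j]=21 take 21 → j++
[i=5,j=5] A[i]=22<=B[j]=29 take 22 → i++
[i=6,j=5] A[i]=25<=B[j]=29 take 25 → i++
[i=7,j=5] A[i]=28<=B[j]=29 take 28 → i++
[i=8,j=5] A done, take B[j]=29 → j++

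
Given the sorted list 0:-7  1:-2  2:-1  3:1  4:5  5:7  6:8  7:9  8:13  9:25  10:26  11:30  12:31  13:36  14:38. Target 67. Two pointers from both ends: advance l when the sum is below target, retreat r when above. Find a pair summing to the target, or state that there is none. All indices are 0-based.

(31, 36)

[0,14] -7+38=31 <67 → l++
[1,14] -2+38=36 <67 → l++
[2,14] -1+38=37 <67 → l++
[3,14] 1+38=39 <67 → l++
[4,14] 5+38=43 <67 → l++
[5,14] 7+38=45 <67 → l++
[6,14] 8+38=46 <67 → l++
[7,14] 9+38=47 <67 → l++
[8,14] 13+38=51 <67 → l++
[9,14] 25+38=63 <67 → l++
[10,14] 26+38=64 <67 → l++
[11,14] 30+38=68 >67 → r--
[11,13] 30+36=66 <67 → l++
[12,13] 31+36=67 → found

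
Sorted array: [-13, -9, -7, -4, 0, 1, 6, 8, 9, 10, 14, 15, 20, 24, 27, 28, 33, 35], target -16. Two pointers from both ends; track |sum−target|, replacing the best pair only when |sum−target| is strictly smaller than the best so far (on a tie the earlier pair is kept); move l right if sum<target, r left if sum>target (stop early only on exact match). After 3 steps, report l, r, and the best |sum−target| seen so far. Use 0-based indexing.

l=0 r=17: -13+35=22 d=38 *, r--
l=0 r=16: -13+33=20 d=36 *, r--
l=0 r=15: -13+28=15 d=31 *, r--

l=0, r=14, best |Δ|=31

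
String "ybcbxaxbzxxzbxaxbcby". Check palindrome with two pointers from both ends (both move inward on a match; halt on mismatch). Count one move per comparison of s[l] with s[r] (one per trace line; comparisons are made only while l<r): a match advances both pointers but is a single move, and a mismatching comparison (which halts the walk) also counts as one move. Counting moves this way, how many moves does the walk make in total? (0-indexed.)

[0,19] 'y'=='y' → l++,r--
[1,18] 'b'=='b' → l++,r--
[2,17] 'c'=='c' → l++,r--
[3,16] 'b'=='b' → l++,r--
[4,15] 'x'=='x' → l++,r--
[5,14] 'a'=='a' → l++,r--
[6,13] 'x'=='x' → l++,r--
[7,12] 'b'=='b' → l++,r--
[8,11] 'z'=='z' → l++,r--
[9,10] 'x'=='x' → l++,r--

10 moves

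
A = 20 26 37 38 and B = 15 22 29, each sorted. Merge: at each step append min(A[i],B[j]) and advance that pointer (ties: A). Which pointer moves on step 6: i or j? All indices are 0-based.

i=0 j=0: A[i]=20>B[j]=15 take 15, j++
i=0 j=1: A[i]=20<=B[j]=22 take 20, i++
i=1 j=1: A[i]=26>B[j]=22 take 22, j++
i=1 j=2: A[i]=26<=B[j]=29 take 26, i++
i=2 j=2: A[i]=37>B[j]=29 take 29, j++
i=2 j=3: B done, take A[i]=37, i++

i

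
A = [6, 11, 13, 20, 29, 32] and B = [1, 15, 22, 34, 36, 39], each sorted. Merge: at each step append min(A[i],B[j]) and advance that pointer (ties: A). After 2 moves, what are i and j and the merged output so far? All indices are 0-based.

i=1, j=1, merged so far=[1, 6]

[i=0,j=0] A[i]=6>B[j]=1 take 1 → j++
[i=0,j=1] A[i]=6<=B[j]=15 take 6 → i++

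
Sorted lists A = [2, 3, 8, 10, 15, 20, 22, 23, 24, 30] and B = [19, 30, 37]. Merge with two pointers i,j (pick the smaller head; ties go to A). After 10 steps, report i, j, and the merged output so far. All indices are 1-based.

[i=1,j=1] A[i]=2<=B[j]=19 take 2 → i++
[i=2,j=1] A[i]=3<=B[j]=19 take 3 → i++
[i=3,j=1] A[i]=8<=B[j]=19 take 8 → i++
[i=4,j=1] A[i]=10<=B[j]=19 take 10 → i++
[i=5,j=1] A[i]=15<=B[j]=19 take 15 → i++
[i=6,j=1] A[i]=20>B[j]=19 take 19 → j++
[i=6,j=2] A[i]=20<=B[j]=30 take 20 → i++
[i=7,j=2] A[i]=22<=B[j]=30 take 22 → i++
[i=8,j=2] A[i]=23<=B[j]=30 take 23 → i++
[i=9,j=2] A[i]=24<=B[j]=30 take 24 → i++

i=10, j=2, merged so far=[2, 3, 8, 10, 15, 19, 20, 22, 23, 24]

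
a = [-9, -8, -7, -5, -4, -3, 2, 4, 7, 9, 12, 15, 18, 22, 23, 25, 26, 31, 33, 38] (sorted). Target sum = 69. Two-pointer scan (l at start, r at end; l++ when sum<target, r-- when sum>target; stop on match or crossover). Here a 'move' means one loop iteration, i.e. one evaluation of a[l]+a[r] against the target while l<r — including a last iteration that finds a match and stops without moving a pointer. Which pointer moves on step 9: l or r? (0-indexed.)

l

[0,19] -9+38=29 <69 → l++
[1,19] -8+38=30 <69 → l++
[2,19] -7+38=31 <69 → l++
[3,19] -5+38=33 <69 → l++
[4,19] -4+38=34 <69 → l++
[5,19] -3+38=35 <69 → l++
[6,19] 2+38=40 <69 → l++
[7,19] 4+38=42 <69 → l++
[8,19] 7+38=45 <69 → l++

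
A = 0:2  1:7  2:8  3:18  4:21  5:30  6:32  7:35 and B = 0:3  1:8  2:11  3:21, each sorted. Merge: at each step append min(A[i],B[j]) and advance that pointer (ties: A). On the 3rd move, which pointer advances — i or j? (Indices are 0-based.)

[i=0,j=0] A[i]=2<=B[j]=3 take 2 → i++
[i=1,j=0] A[i]=7>B[j]=3 take 3 → j++
[i=1,j=1] A[i]=7<=B[j]=8 take 7 → i++

i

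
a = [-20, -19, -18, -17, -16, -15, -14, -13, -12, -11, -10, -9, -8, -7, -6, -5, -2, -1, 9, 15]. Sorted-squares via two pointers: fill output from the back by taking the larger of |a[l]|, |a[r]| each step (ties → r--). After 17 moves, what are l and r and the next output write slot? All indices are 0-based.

l=15, r=17, next write slot=2

[0,19] |-20|>|15| out[19]=400 → l++
[1,19] |-19|>|15| out[18]=361 → l++
[2,19] |-18|>|15| out[17]=324 → l++
[3,19] |-17|>|15| out[16]=289 → l++
[4,19] |-16|>|15| out[15]=256 → l++
[5,19] |-15|<=|15| out[14]=225 → r--
[5,18] |-15|>|9| out[13]=225 → l++
[6,18] |-14|>|9| out[12]=196 → l++
[7,18] |-13|>|9| out[11]=169 → l++
[8,18] |-12|>|9| out[10]=144 → l++
[9,18] |-11|>|9| out[9]=121 → l++
[10,18] |-10|>|9| out[8]=100 → l++
[11,18] |-9|<=|9| out[7]=81 → r--
[11,17] |-9|>|-1| out[6]=81 → l++
[12,17] |-8|>|-1| out[5]=64 → l++
[13,17] |-7|>|-1| out[4]=49 → l++
[14,17] |-6|>|-1| out[3]=36 → l++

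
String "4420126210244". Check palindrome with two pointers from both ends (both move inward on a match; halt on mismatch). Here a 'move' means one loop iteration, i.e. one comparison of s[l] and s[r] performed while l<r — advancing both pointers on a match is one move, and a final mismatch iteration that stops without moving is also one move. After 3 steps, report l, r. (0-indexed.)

l=3, r=9

[0,12] '4'=='4' → l++,r--
[1,11] '4'=='4' → l++,r--
[2,10] '2'=='2' → l++,r--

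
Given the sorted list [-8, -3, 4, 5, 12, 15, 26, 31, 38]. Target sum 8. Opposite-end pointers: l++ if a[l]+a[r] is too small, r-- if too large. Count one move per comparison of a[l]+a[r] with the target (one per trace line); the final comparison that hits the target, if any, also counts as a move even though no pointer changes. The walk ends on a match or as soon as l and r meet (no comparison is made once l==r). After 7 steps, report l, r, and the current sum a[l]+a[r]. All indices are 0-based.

[0,8] -8+38=30 >8 → r--
[0,7] -8+31=23 >8 → r--
[0,6] -8+26=18 >8 → r--
[0,5] -8+15=7 <8 → l++
[1,5] -3+15=12 >8 → r--
[1,4] -3+12=9 >8 → r--
[1,3] -3+5=2 <8 → l++

l=2, r=3, sum=9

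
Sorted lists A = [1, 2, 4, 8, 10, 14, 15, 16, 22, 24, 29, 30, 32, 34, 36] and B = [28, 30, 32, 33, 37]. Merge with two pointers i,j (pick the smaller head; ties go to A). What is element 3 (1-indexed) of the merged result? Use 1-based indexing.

merged[3] = 4

i=1 j=1: A[i]=1<=B[j]=28 take 1, i++
i=2 j=1: A[i]=2<=B[j]=28 take 2, i++
i=3 j=1: A[i]=4<=B[j]=28 take 4, i++
i=4 j=1: A[i]=8<=B[j]=28 take 8, i++
i=5 j=1: A[i]=10<=B[j]=28 take 10, i++
i=6 j=1: A[i]=14<=B[j]=28 take 14, i++
i=7 j=1: A[i]=15<=B[j]=28 take 15, i++
i=8 j=1: A[i]=16<=B[j]=28 take 16, i++
i=9 j=1: A[i]=22<=B[j]=28 take 22, i++
i=10 j=1: A[i]=24<=B[j]=28 take 24, i++
i=11 j=1: A[i]=29>B[j]=28 take 28, j++
i=11 j=2: A[i]=29<=B[j]=30 take 29, i++
i=12 j=2: A[i]=30<=B[j]=30 take 30, i++
i=13 j=2: A[i]=32>B[j]=30 take 30, j++
i=13 j=3: A[i]=32<=B[j]=32 take 32, i++
i=14 j=3: A[i]=34>B[j]=32 take 32, j++
i=14 j=4: A[i]=34>B[j]=33 take 33, j++
i=14 j=5: A[i]=34<=B[j]=37 take 34, i++
i=15 j=5: A[i]=36<=B[j]=37 take 36, i++
i=16 j=5: A done, take B[j]=37, j++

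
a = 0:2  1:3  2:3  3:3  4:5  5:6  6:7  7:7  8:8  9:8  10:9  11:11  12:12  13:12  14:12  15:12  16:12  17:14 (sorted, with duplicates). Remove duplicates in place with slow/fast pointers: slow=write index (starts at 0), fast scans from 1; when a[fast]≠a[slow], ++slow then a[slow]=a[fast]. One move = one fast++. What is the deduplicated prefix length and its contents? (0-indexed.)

slow=0 fast=1: a[fast]=3≠a[slow]=2 write a[1]=3, slow++,fast++
slow=1 fast=2: a[fast]=3=a[slow] dup, fast++
slow=1 fast=3: a[fast]=3=a[slow] dup, fast++
slow=1 fast=4: a[fast]=5≠a[slow]=3 write a[2]=5, slow++,fast++
slow=2 fast=5: a[fast]=6≠a[slow]=5 write a[3]=6, slow++,fast++
slow=3 fast=6: a[fast]=7≠a[slow]=6 write a[4]=7, slow++,fast++
slow=4 fast=7: a[fast]=7=a[slow] dup, fast++
slow=4 fast=8: a[fast]=8≠a[slow]=7 write a[5]=8, slow++,fast++
slow=5 fast=9: a[fast]=8=a[slow] dup, fast++
slow=5 fast=10: a[fast]=9≠a[slow]=8 write a[6]=9, slow++,fast++
slow=6 fast=11: a[fast]=11≠a[slow]=9 write a[7]=11, slow++,fast++
slow=7 fast=12: a[fast]=12≠a[slow]=11 write a[8]=12, slow++,fast++
slow=8 fast=13: a[fast]=12=a[slow] dup, fast++
slow=8 fast=14: a[fast]=12=a[slow] dup, fast++
slow=8 fast=15: a[fast]=12=a[slow] dup, fast++
slow=8 fast=16: a[fast]=12=a[slow] dup, fast++
slow=8 fast=17: a[fast]=14≠a[slow]=12 write a[9]=14, slow++,fast++

length 10; prefix = [2, 3, 5, 6, 7, 8, 9, 11, 12, 14]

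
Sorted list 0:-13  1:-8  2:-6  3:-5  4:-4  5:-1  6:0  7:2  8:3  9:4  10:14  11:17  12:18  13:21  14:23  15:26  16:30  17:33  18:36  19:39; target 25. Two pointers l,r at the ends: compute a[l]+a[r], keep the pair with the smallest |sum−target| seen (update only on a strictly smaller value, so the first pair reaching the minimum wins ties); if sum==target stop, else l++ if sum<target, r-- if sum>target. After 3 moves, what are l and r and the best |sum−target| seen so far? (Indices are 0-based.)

l=1, r=17, best |Δ|=1

[0,19] -13+39=26 d=1 * → r--
[0,18] -13+36=23 d=2 → l++
[1,18] -8+36=28 d=3 → r--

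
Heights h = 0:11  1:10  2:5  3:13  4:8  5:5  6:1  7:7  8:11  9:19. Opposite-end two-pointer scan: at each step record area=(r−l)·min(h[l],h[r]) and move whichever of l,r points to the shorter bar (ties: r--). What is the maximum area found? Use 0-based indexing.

l=0 r=9: min(11,19)*9=99 best=99 *, l++
l=1 r=9: min(10,19)*8=80 best=99, l++
l=2 r=9: min(5,19)*7=35 best=99, l++
l=3 r=9: min(13,19)*6=78 best=99, l++
l=4 r=9: min(8,19)*5=40 best=99, l++
l=5 r=9: min(5,19)*4=20 best=99, l++
l=6 r=9: min(1,19)*3=3 best=99, l++
l=7 r=9: min(7,19)*2=14 best=99, l++
l=8 r=9: min(11,19)*1=11 best=99, l++

max area = 99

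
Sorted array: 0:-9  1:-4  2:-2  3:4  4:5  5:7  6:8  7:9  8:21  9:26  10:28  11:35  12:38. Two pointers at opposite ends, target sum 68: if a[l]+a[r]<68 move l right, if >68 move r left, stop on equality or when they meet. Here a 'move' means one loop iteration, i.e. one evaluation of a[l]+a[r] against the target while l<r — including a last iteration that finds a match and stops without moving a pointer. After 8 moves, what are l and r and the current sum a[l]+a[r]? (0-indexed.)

l=0 r=12: -9+38=29 <68, l++
l=1 r=12: -4+38=34 <68, l++
l=2 r=12: -2+38=36 <68, l++
l=3 r=12: 4+38=42 <68, l++
l=4 r=12: 5+38=43 <68, l++
l=5 r=12: 7+38=45 <68, l++
l=6 r=12: 8+38=46 <68, l++
l=7 r=12: 9+38=47 <68, l++

l=8, r=12, sum=59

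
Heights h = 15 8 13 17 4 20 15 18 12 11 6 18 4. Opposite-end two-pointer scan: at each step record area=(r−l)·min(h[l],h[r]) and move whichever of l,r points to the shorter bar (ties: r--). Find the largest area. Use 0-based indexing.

max area = 165

l=0 r=12: min(15,4)*12=48 best=48 *, r--
l=0 r=11: min(15,18)*11=165 best=165 *, l++
l=1 r=11: min(8,18)*10=80 best=165, l++
l=2 r=11: min(13,18)*9=117 best=165, l++
l=3 r=11: min(17,18)*8=136 best=165, l++
l=4 r=11: min(4,18)*7=28 best=165, l++
l=5 r=11: min(20,18)*6=108 best=165, r--
l=5 r=10: min(20,6)*5=30 best=165, r--
l=5 r=9: min(20,11)*4=44 best=165, r--
l=5 r=8: min(20,12)*3=36 best=165, r--
l=5 r=7: min(20,18)*2=36 best=165, r--
l=5 r=6: min(20,15)*1=15 best=165, r--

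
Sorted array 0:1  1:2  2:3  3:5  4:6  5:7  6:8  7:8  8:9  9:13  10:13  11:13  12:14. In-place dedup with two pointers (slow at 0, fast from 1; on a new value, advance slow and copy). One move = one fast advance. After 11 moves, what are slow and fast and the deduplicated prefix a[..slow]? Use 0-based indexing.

slow=8, fast=12, prefix=[1, 2, 3, 5, 6, 7, 8, 9, 13]

slow=0 fast=1: a[fast]=2≠a[slow]=1 write a[1]=2, slow++,fast++
slow=1 fast=2: a[fast]=3≠a[slow]=2 write a[2]=3, slow++,fast++
slow=2 fast=3: a[fast]=5≠a[slow]=3 write a[3]=5, slow++,fast++
slow=3 fast=4: a[fast]=6≠a[slow]=5 write a[4]=6, slow++,fast++
slow=4 fast=5: a[fast]=7≠a[slow]=6 write a[5]=7, slow++,fast++
slow=5 fast=6: a[fast]=8≠a[slow]=7 write a[6]=8, slow++,fast++
slow=6 fast=7: a[fast]=8=a[slow] dup, fast++
slow=6 fast=8: a[fast]=9≠a[slow]=8 write a[7]=9, slow++,fast++
slow=7 fast=9: a[fast]=13≠a[slow]=9 write a[8]=13, slow++,fast++
slow=8 fast=10: a[fast]=13=a[slow] dup, fast++
slow=8 fast=11: a[fast]=13=a[slow] dup, fast++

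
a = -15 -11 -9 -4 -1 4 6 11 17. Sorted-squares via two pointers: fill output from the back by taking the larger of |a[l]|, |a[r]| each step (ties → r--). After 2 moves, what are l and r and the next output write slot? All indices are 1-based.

l=1 r=9: |-15|<=|17| out[9]=289, r--
l=1 r=8: |-15|>|11| out[8]=225, l++

l=2, r=8, next write slot=7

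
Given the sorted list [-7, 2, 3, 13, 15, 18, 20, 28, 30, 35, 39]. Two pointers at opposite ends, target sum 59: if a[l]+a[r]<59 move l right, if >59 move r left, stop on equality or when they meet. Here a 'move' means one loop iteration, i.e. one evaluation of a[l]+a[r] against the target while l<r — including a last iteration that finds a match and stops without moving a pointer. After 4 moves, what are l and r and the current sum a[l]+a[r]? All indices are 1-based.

[1,11] -7+39=32 <59 → l++
[2,11] 2+39=41 <59 → l++
[3,11] 3+39=42 <59 → l++
[4,11] 13+39=52 <59 → l++

l=5, r=11, sum=54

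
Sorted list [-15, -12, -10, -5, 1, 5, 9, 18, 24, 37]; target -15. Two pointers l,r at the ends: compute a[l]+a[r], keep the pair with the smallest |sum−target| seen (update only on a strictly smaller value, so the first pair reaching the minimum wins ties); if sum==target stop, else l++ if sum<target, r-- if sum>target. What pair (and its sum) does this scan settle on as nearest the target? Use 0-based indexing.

pair (-10, -5) with sum -15 (|Δ|=0)

[0,9] -15+37=22 d=37 * → r--
[0,8] -15+24=9 d=24 * → r--
[0,7] -15+18=3 d=18 * → r--
[0,6] -15+9=-6 d=9 * → r--
[0,5] -15+5=-10 d=5 * → r--
[0,4] -15+1=-14 d=1 * → r--
[0,3] -15+-5=-20 d=5 → l++
[1,3] -12+-5=-17 d=2 → l++
[2,3] -10+-5=-15 d=0 * → stop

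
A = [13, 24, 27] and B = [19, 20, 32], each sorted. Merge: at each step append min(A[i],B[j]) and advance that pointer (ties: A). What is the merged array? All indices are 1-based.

[13, 19, 20, 24, 27, 32]

[i=1,j=1] A[i]=13<=B[j]=19 take 13 → i++
[i=2,j=1] A[i]=24>B[j]=19 take 19 → j++
[i=2,j=2] A[i]=24>B[j]=20 take 20 → j++
[i=2,j=3] A[i]=24<=B[j]=32 take 24 → i++
[i=3,j=3] A[i]=27<=B[j]=32 take 27 → i++
[i=4,j=3] A done, take B[j]=32 → j++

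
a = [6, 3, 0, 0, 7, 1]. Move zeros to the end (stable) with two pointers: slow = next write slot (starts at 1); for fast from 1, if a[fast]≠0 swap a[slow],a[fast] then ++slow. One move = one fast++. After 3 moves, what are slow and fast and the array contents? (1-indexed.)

slow=3, fast=4, a=[6, 3, 0, 0, 7, 1]

(s=1,f=1) a[fast]=6≠0 swap→a[1]=6 → slow++,fast++
(s=2,f=2) a[fast]=3≠0 swap→a[2]=3 → slow++,fast++
(s=3,f=3) a[fast]=0 → fast++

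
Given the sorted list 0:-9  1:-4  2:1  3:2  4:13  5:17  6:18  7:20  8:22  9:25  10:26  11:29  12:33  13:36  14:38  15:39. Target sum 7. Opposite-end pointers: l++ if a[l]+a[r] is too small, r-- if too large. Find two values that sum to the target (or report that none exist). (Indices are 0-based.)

no pair

l=0 r=15: -9+39=30 >7, r--
l=0 r=14: -9+38=29 >7, r--
l=0 r=13: -9+36=27 >7, r--
l=0 r=12: -9+33=24 >7, r--
l=0 r=11: -9+29=20 >7, r--
l=0 r=10: -9+26=17 >7, r--
l=0 r=9: -9+25=16 >7, r--
l=0 r=8: -9+22=13 >7, r--
l=0 r=7: -9+20=11 >7, r--
l=0 r=6: -9+18=9 >7, r--
l=0 r=5: -9+17=8 >7, r--
l=0 r=4: -9+13=4 <7, l++
l=1 r=4: -4+13=9 >7, r--
l=1 r=3: -4+2=-2 <7, l++
l=2 r=3: 1+2=3 <7, l++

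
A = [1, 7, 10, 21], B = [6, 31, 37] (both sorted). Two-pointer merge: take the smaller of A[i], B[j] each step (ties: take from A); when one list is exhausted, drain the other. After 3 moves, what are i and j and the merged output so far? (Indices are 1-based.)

i=3, j=2, merged so far=[1, 6, 7]

[i=1,j=1] A[i]=1<=B[j]=6 take 1 → i++
[i=2,j=1] A[i]=7>B[j]=6 take 6 → j++
[i=2,j=2] A[i]=7<=B[j]=31 take 7 → i++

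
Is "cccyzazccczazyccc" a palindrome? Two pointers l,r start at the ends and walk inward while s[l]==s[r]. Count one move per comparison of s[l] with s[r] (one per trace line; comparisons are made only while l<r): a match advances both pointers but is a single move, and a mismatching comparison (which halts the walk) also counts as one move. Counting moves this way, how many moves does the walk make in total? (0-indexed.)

8 moves

l=0 r=16: 'c'=='c', l++,r--
l=1 r=15: 'c'=='c', l++,r--
l=2 r=14: 'c'=='c', l++,r--
l=3 r=13: 'y'=='y', l++,r--
l=4 r=12: 'z'=='z', l++,r--
l=5 r=11: 'a'=='a', l++,r--
l=6 r=10: 'z'=='z', l++,r--
l=7 r=9: 'c'=='c', l++,r--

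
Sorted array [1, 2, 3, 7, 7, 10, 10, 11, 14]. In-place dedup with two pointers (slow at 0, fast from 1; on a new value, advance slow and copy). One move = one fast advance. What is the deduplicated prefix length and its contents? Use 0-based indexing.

length 7; prefix = [1, 2, 3, 7, 10, 11, 14]

(s=0,f=1) a[fast]=2≠a[slow]=1 write a[1]=2 → slow++,fast++
(s=1,f=2) a[fast]=3≠a[slow]=2 write a[2]=3 → slow++,fast++
(s=2,f=3) a[fast]=7≠a[slow]=3 write a[3]=7 → slow++,fast++
(s=3,f=4) a[fast]=7=a[slow] dup → fast++
(s=3,f=5) a[fast]=10≠a[slow]=7 write a[4]=10 → slow++,fast++
(s=4,f=6) a[fast]=10=a[slow] dup → fast++
(s=4,f=7) a[fast]=11≠a[slow]=10 write a[5]=11 → slow++,fast++
(s=5,f=8) a[fast]=14≠a[slow]=11 write a[6]=14 → slow++,fast++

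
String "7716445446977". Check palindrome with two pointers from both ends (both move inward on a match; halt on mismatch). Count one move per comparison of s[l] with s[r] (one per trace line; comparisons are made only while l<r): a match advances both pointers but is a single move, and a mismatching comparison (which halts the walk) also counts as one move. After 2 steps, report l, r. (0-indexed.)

l=2, r=10

[0,12] '7'=='7' → l++,r--
[1,11] '7'=='7' → l++,r--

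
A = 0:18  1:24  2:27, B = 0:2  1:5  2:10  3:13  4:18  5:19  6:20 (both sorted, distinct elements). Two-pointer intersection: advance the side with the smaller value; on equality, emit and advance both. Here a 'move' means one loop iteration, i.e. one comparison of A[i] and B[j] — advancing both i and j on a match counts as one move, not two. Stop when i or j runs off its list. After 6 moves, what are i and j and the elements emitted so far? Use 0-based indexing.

i=0 j=0: 18>2, j++
i=0 j=1: 18>5, j++
i=0 j=2: 18>10, j++
i=0 j=3: 18>13, j++
i=0 j=4: 18==18 emit, i++,j++
i=1 j=5: 24>19, j++

i=1, j=6, emitted=[18]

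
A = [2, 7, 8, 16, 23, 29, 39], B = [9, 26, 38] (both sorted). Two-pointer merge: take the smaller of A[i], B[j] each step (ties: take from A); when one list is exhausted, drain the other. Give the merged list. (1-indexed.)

[i=1,j=1] A[i]=2<=B[j]=9 take 2 → i++
[i=2,j=1] A[i]=7<=B[j]=9 take 7 → i++
[i=3,j=1] A[i]=8<=B[j]=9 take 8 → i++
[i=4,j=1] A[i]=16>B[j]=9 take 9 → j++
[i=4,j=2] A[i]=16<=B[j]=26 take 16 → i++
[i=5,j=2] A[i]=23<=B[j]=26 take 23 → i++
[i=6,j=2] A[i]=29>B[j]=26 take 26 → j++
[i=6,j=3] A[i]=29<=B[j]=38 take 29 → i++
[i=7,j=3] A[i]=39>B[j]=38 take 38 → j++
[i=7,j=4] B done, take A[i]=39 → i++

[2, 7, 8, 9, 16, 23, 26, 29, 38, 39]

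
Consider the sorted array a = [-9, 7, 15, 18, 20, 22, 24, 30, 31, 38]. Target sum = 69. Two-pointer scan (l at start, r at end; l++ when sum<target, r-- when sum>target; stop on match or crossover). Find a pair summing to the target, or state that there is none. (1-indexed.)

(31, 38)

[1,10] -9+38=29 <69 → l++
[2,10] 7+38=45 <69 → l++
[3,10] 15+38=53 <69 → l++
[4,10] 18+38=56 <69 → l++
[5,10] 20+38=58 <69 → l++
[6,10] 22+38=60 <69 → l++
[7,10] 24+38=62 <69 → l++
[8,10] 30+38=68 <69 → l++
[9,10] 31+38=69 → found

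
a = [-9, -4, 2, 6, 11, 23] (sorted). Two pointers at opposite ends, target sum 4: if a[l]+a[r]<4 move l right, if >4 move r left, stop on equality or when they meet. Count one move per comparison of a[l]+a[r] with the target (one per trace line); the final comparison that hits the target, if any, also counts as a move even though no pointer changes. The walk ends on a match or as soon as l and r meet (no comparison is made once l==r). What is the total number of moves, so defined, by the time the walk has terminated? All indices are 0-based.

[0,5] -9+23=14 >4 → r--
[0,4] -9+11=2 <4 → l++
[1,4] -4+11=7 >4 → r--
[1,3] -4+6=2 <4 → l++
[2,3] 2+6=8 >4 → r--

5 moves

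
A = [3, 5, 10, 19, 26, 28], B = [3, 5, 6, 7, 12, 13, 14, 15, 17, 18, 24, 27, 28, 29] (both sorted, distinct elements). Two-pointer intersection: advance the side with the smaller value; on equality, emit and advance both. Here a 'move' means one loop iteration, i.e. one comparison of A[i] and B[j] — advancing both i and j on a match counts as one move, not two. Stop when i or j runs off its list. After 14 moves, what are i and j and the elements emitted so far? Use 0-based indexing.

i=5, j=11, emitted=[3, 5]

[i=0,j=0] 3==3 emit → i++,j++
[i=1,j=1] 5==5 emit → i++,j++
[i=2,j=2] 10>6 → j++
[i=2,j=3] 10>7 → j++
[i=2,j=4] 10<12 → i++
[i=3,j=4] 19>12 → j++
[i=3,j=5] 19>13 → j++
[i=3,j=6] 19>14 → j++
[i=3,j=7] 19>15 → j++
[i=3,j=8] 19>17 → j++
[i=3,j=9] 19>18 → j++
[i=3,j=10] 19<24 → i++
[i=4,j=10] 26>24 → j++
[i=4,j=11] 26<27 → i++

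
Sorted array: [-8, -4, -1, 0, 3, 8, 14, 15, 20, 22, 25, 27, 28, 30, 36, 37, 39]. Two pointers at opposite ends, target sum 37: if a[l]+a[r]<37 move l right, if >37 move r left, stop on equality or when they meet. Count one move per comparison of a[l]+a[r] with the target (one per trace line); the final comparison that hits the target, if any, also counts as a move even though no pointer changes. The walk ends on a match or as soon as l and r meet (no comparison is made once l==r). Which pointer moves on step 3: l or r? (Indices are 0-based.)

l=0 r=16: -8+39=31 <37, l++
l=1 r=16: -4+39=35 <37, l++
l=2 r=16: -1+39=38 >37, r--

r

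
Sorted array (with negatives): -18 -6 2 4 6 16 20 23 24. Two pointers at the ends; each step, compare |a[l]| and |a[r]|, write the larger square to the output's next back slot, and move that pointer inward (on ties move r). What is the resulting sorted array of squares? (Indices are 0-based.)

[4, 16, 36, 36, 256, 324, 400, 529, 576]

[0,8] |-18|<=|24| out[8]=576 → r--
[0,7] |-18|<=|23| out[7]=529 → r--
[0,6] |-18|<=|20| out[6]=400 → r--
[0,5] |-18|>|16| out[5]=324 → l++
[1,5] |-6|<=|16| out[4]=256 → r--
[1,4] |-6|<=|6| out[3]=36 → r--
[1,3] |-6|>|4| out[2]=36 → l++
[2,3] |2|<=|4| out[1]=16 → r--
[2,2] |2|<=|2| out[0]=4 → r--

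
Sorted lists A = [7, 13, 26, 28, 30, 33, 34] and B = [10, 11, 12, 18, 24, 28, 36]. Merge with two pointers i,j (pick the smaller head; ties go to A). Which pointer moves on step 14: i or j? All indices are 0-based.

i=0 j=0: A[i]=7<=B[j]=10 take 7, i++
i=1 j=0: A[i]=13>B[j]=10 take 10, j++
i=1 j=1: A[i]=13>B[j]=11 take 11, j++
i=1 j=2: A[i]=13>B[j]=12 take 12, j++
i=1 j=3: A[i]=13<=B[j]=18 take 13, i++
i=2 j=3: A[i]=26>B[j]=18 take 18, j++
i=2 j=4: A[i]=26>B[j]=24 take 24, j++
i=2 j=5: A[i]=26<=B[j]=28 take 26, i++
i=3 j=5: A[i]=28<=B[j]=28 take 28, i++
i=4 j=5: A[i]=30>B[j]=28 take 28, j++
i=4 j=6: A[i]=30<=B[j]=36 take 30, i++
i=5 j=6: A[i]=33<=B[j]=36 take 33, i++
i=6 j=6: A[i]=34<=B[j]=36 take 34, i++
i=7 j=6: A done, take B[j]=36, j++

j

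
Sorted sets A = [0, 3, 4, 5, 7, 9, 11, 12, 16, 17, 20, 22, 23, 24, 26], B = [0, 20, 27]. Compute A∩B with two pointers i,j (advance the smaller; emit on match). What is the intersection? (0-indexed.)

intersection = [0, 20]

[i=0,j=0] 0==0 emit → i++,j++
[i=1,j=1] 3<20 → i++
[i=2,j=1] 4<20 → i++
[i=3,j=1] 5<20 → i++
[i=4,j=1] 7<20 → i++
[i=5,j=1] 9<20 → i++
[i=6,j=1] 11<20 → i++
[i=7,j=1] 12<20 → i++
[i=8,j=1] 16<20 → i++
[i=9,j=1] 17<20 → i++
[i=10,j=1] 20==20 emit → i++,j++
[i=11,j=2] 22<27 → i++
[i=12,j=2] 23<27 → i++
[i=13,j=2] 24<27 → i++
[i=14,j=2] 26<27 → i++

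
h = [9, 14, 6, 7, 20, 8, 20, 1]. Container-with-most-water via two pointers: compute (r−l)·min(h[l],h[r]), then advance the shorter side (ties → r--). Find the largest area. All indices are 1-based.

l=1 r=8: min(9,1)*7=7 best=7 *, r--
l=1 r=7: min(9,20)*6=54 best=54 *, l++
l=2 r=7: min(14,20)*5=70 best=70 *, l++
l=3 r=7: min(6,20)*4=24 best=70, l++
l=4 r=7: min(7,20)*3=21 best=70, l++
l=5 r=7: min(20,20)*2=40 best=70, r--
l=5 r=6: min(20,8)*1=8 best=70, r--

max area = 70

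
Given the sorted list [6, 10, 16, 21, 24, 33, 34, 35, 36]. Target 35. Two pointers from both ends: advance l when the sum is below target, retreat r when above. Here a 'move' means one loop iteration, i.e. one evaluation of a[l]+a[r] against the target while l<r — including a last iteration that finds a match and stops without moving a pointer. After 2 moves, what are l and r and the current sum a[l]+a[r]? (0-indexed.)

l=0 r=8: 6+36=42 >35, r--
l=0 r=7: 6+35=41 >35, r--

l=0, r=6, sum=40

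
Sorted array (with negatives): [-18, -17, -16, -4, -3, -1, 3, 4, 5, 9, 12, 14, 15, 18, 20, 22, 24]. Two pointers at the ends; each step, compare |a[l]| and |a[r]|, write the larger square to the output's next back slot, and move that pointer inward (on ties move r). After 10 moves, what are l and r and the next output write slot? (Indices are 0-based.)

l=3, r=9, next write slot=6

[0,16] |-18|<=|24| out[16]=576 → r--
[0,15] |-18|<=|22| out[15]=484 → r--
[0,14] |-18|<=|20| out[14]=400 → r--
[0,13] |-18|<=|18| out[13]=324 → r--
[0,12] |-18|>|15| out[12]=324 → l++
[1,12] |-17|>|15| out[11]=289 → l++
[2,12] |-16|>|15| out[10]=256 → l++
[3,12] |-4|<=|15| out[9]=225 → r--
[3,11] |-4|<=|14| out[8]=196 → r--
[3,10] |-4|<=|12| out[7]=144 → r--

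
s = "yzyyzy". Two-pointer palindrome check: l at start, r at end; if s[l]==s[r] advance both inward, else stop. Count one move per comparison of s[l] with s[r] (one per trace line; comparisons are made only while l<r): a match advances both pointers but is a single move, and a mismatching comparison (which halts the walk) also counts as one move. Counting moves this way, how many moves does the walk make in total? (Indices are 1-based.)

l=1 r=6: 'y'=='y', l++,r--
l=2 r=5: 'z'=='z', l++,r--
l=3 r=4: 'y'=='y', l++,r--

3 moves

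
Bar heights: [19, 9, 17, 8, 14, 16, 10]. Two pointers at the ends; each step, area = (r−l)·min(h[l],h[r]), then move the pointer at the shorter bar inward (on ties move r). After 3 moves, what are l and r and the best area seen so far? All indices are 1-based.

l=1, r=4, best area=80

[1,7] min(19,10)*6=60 best=60 * → r--
[1,6] min(19,16)*5=80 best=80 * → r--
[1,5] min(19,14)*4=56 best=80 → r--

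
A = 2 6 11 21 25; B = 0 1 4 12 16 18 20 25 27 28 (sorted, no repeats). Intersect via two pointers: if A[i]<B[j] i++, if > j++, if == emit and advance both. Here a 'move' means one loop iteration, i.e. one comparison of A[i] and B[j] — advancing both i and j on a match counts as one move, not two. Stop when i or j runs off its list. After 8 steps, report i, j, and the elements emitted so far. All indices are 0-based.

[i=0,j=0] 2>0 → j++
[i=0,j=1] 2>1 → j++
[i=0,j=2] 2<4 → i++
[i=1,j=2] 6>4 → j++
[i=1,j=3] 6<12 → i++
[i=2,j=3] 11<12 → i++
[i=3,j=3] 21>12 → j++
[i=3,j=4] 21>16 → j++

i=3, j=5, emitted=[]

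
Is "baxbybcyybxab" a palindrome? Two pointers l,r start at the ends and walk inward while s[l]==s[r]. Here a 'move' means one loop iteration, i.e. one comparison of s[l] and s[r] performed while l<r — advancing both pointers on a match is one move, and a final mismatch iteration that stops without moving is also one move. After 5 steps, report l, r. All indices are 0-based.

[0,12] 'b'=='b' → l++,r--
[1,11] 'a'=='a' → l++,r--
[2,10] 'x'=='x' → l++,r--
[3,9] 'b'=='b' → l++,r--
[4,8] 'y'=='y' → l++,r--

l=5, r=7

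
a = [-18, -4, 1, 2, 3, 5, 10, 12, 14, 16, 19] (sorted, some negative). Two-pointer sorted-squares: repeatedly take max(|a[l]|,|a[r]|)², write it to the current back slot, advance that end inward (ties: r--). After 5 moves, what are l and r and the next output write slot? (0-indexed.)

l=1, r=6, next write slot=5

l=0 r=10: |-18|<=|19| out[10]=361, r--
l=0 r=9: |-18|>|16| out[9]=324, l++
l=1 r=9: |-4|<=|16| out[8]=256, r--
l=1 r=8: |-4|<=|14| out[7]=196, r--
l=1 r=7: |-4|<=|12| out[6]=144, r--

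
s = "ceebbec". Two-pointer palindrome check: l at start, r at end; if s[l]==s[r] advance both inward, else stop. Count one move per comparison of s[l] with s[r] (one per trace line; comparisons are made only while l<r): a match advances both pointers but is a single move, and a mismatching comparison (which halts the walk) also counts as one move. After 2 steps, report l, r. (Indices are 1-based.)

[1,7] 'c'=='c' → l++,r--
[2,6] 'e'=='e' → l++,r--

l=3, r=5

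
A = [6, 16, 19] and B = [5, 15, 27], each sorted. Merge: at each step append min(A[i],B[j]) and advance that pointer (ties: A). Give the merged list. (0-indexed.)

[i=0,j=0] A[i]=6>B[j]=5 take 5 → j++
[i=0,j=1] A[i]=6<=B[j]=15 take 6 → i++
[i=1,j=1] A[i]=16>B[j]=15 take 15 → j++
[i=1,j=2] A[i]=16<=B[j]=27 take 16 → i++
[i=2,j=2] A[i]=19<=B[j]=27 take 19 → i++
[i=3,j=2] A done, take B[j]=27 → j++

[5, 6, 15, 16, 19, 27]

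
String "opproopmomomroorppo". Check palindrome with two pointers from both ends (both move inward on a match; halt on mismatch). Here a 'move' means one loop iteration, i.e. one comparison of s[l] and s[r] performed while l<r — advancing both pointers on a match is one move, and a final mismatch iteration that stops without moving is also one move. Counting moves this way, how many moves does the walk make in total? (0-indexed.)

7 moves

[0,18] 'o'=='o' → l++,r--
[1,17] 'p'=='p' → l++,r--
[2,16] 'p'=='p' → l++,r--
[3,15] 'r'=='r' → l++,r--
[4,14] 'o'=='o' → l++,r--
[5,13] 'o'=='o' → l++,r--
[6,12] 'p'!='r' → stop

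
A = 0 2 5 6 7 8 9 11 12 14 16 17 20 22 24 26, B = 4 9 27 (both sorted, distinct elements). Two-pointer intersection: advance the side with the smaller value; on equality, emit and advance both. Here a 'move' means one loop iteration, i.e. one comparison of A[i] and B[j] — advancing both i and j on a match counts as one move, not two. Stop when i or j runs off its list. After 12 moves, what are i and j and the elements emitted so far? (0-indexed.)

i=11, j=2, emitted=[9]

i=0 j=0: 0<4, i++
i=1 j=0: 2<4, i++
i=2 j=0: 5>4, j++
i=2 j=1: 5<9, i++
i=3 j=1: 6<9, i++
i=4 j=1: 7<9, i++
i=5 j=1: 8<9, i++
i=6 j=1: 9==9 emit, i++,j++
i=7 j=2: 11<27, i++
i=8 j=2: 12<27, i++
i=9 j=2: 14<27, i++
i=10 j=2: 16<27, i++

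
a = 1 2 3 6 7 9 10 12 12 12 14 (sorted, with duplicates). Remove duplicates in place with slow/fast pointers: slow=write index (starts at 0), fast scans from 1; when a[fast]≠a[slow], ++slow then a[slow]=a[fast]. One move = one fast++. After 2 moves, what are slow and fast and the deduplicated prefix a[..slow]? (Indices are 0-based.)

slow=2, fast=3, prefix=[1, 2, 3]

slow=0 fast=1: a[fast]=2≠a[slow]=1 write a[1]=2, slow++,fast++
slow=1 fast=2: a[fast]=3≠a[slow]=2 write a[2]=3, slow++,fast++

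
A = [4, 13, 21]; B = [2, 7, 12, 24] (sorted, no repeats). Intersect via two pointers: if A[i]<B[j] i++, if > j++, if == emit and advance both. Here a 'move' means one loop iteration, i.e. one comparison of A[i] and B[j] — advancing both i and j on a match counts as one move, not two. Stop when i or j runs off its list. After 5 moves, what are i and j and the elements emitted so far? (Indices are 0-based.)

i=2, j=3, emitted=[]

i=0 j=0: 4>2, j++
i=0 j=1: 4<7, i++
i=1 j=1: 13>7, j++
i=1 j=2: 13>12, j++
i=1 j=3: 13<24, i++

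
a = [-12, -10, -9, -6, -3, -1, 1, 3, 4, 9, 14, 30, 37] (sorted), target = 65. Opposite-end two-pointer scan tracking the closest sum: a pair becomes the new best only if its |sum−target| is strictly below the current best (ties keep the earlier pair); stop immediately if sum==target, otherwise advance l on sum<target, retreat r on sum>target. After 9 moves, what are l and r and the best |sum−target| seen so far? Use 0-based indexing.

l=9, r=12, best |Δ|=24

[0,12] -12+37=25 d=40 * → l++
[1,12] -10+37=27 d=38 * → l++
[2,12] -9+37=28 d=37 * → l++
[3,12] -6+37=31 d=34 * → l++
[4,12] -3+37=34 d=31 * → l++
[5,12] -1+37=36 d=29 * → l++
[6,12] 1+37=38 d=27 * → l++
[7,12] 3+37=40 d=25 * → l++
[8,12] 4+37=41 d=24 * → l++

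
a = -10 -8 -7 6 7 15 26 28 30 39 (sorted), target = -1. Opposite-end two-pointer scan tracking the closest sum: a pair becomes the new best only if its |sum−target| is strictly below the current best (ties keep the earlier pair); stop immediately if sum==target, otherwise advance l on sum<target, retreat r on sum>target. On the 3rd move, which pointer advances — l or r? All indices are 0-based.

[0,9] -10+39=29 d=30 * → r--
[0,8] -10+30=20 d=21 * → r--
[0,7] -10+28=18 d=19 * → r--

r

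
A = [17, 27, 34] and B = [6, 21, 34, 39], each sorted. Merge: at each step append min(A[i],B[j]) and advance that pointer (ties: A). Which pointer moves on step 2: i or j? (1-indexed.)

i

i=1 j=1: A[i]=17>B[j]=6 take 6, j++
i=1 j=2: A[i]=17<=B[j]=21 take 17, i++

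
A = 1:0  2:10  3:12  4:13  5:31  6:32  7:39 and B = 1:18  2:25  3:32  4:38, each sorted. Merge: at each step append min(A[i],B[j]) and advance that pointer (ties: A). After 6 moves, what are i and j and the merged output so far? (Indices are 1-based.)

i=5, j=3, merged so far=[0, 10, 12, 13, 18, 25]

i=1 j=1: A[i]=0<=B[j]=18 take 0, i++
i=2 j=1: A[i]=10<=B[j]=18 take 10, i++
i=3 j=1: A[i]=12<=B[j]=18 take 12, i++
i=4 j=1: A[i]=13<=B[j]=18 take 13, i++
i=5 j=1: A[i]=31>B[j]=18 take 18, j++
i=5 j=2: A[i]=31>B[j]=25 take 25, j++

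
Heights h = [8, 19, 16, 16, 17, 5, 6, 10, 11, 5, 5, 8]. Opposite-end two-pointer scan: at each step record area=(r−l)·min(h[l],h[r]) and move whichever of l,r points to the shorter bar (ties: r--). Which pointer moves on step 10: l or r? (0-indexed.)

r

[0,11] min(8,8)*11=88 best=88 * → r--
[0,10] min(8,5)*10=50 best=88 → r--
[0,9] min(8,5)*9=45 best=88 → r--
[0,8] min(8,11)*8=64 best=88 → l++
[1,8] min(19,11)*7=77 best=88 → r--
[1,7] min(19,10)*6=60 best=88 → r--
[1,6] min(19,6)*5=30 best=88 → r--
[1,5] min(19,5)*4=20 best=88 → r--
[1,4] min(19,17)*3=51 best=88 → r--
[1,3] min(19,16)*2=32 best=88 → r--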